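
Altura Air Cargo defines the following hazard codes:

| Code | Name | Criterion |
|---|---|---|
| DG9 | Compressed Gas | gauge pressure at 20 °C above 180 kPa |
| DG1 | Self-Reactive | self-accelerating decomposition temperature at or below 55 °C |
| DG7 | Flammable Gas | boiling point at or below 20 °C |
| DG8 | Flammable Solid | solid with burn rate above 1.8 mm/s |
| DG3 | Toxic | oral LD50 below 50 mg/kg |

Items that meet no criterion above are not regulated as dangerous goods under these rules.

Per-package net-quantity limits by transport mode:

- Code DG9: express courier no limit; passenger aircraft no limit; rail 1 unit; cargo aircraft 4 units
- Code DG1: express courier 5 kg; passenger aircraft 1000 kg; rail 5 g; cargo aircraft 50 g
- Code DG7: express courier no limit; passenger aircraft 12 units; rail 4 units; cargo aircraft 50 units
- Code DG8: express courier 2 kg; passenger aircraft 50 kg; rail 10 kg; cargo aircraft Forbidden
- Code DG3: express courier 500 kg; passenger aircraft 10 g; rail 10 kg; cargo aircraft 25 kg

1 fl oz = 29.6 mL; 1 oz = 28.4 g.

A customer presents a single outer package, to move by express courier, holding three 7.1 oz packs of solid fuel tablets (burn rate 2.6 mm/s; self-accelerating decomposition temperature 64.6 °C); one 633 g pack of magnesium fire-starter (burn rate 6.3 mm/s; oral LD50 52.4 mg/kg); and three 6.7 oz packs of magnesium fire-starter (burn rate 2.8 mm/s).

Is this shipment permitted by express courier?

The solid fuel tablets have burn rate 2.6 mm/s, which is > 1.8 mm/s, so they are Code DG8 (Flammable Solid).
With burn rate 6.3 mm/s (> 1.8 mm/s), the magnesium fire-starter falls in Code DG8.
The magnesium fire-starter has burn rate 2.8 mm/s, which is > 1.8 mm/s, so it is Code DG8 (Flammable Solid).
Code DG8 net quantity: (three 7.1 oz packs = 604.92 g) + 633 g + (three 6.7 oz packs = 570.84 g) = 1808.76 g.
1808.76 g ≤ 2 kg (express courier limit, Code DG8) — within limit.

Yes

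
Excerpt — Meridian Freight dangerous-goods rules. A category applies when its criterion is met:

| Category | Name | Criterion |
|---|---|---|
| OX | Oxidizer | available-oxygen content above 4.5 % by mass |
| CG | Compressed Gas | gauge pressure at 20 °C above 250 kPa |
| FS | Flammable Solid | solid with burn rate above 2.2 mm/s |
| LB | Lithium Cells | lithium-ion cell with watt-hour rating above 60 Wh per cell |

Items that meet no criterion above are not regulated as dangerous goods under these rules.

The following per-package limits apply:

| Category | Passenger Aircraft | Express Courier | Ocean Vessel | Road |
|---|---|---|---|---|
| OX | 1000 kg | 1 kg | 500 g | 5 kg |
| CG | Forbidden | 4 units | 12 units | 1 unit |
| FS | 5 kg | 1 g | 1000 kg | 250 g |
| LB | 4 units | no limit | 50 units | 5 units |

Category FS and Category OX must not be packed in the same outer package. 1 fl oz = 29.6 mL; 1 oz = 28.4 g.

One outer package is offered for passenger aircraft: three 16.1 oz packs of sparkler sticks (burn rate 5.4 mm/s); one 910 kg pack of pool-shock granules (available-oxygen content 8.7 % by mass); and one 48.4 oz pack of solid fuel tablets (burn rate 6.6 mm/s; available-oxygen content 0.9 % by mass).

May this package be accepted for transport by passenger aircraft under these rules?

Burn rate 5.4 mm/s meets the Category FS criterion (Flammable Solid), so the sparkler sticks are Category FS.
The pool-shock granules have available-oxygen content 8.7 % by mass, which is > 4.5 % by mass, so they are Category OX (Oxidizer).
The solid fuel tablets have burn rate 6.6 mm/s, which is > 2.2 mm/s, so they are Category FS (Flammable Solid).
Category FS net quantity: (three 16.1 oz packs = 1371.72 g) + (one 48.4 oz pack = 1374.56 g) = 2746.28 g.
2746.28 g ≤ 5 kg (passenger aircraft limit, Category FS) — within limit.
Category OX quantity: 910 kg.
910 kg ≤ 1000 kg (passenger aircraft limit, Category OX) — within limit.
Category FS and Category OX may not share an outer package.

No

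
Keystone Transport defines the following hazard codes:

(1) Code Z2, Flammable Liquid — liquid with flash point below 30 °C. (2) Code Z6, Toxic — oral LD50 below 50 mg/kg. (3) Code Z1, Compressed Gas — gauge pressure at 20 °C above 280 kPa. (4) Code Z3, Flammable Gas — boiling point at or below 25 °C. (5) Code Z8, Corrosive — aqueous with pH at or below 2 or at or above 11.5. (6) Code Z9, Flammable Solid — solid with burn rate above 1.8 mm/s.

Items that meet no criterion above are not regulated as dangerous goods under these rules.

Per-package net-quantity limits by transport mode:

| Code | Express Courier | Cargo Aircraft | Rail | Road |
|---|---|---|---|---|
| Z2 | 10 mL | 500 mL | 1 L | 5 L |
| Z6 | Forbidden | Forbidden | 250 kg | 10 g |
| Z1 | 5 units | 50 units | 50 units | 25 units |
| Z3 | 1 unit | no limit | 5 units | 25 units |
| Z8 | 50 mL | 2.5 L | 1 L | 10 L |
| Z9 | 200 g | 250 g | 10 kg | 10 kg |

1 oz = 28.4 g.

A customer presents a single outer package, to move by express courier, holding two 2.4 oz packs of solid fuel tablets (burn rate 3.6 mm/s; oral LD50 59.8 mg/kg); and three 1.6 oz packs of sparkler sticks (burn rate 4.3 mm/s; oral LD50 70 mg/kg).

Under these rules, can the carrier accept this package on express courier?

The solid fuel tablets have burn rate 3.6 mm/s, which is > 1.8 mm/s, so they are Code Z9 (Flammable Solid).
Burn rate 4.3 mm/s meets the Code Z9 criterion (Flammable Solid), so the sparkler sticks are Code Z9.
Total Code Z9: (two 2.4 oz packs = 136.32 g) + (three 1.6 oz packs = 136.32 g) = 272.64 g.
272.64 g exceeds the express courier limit of 200 g for Code Z9.

No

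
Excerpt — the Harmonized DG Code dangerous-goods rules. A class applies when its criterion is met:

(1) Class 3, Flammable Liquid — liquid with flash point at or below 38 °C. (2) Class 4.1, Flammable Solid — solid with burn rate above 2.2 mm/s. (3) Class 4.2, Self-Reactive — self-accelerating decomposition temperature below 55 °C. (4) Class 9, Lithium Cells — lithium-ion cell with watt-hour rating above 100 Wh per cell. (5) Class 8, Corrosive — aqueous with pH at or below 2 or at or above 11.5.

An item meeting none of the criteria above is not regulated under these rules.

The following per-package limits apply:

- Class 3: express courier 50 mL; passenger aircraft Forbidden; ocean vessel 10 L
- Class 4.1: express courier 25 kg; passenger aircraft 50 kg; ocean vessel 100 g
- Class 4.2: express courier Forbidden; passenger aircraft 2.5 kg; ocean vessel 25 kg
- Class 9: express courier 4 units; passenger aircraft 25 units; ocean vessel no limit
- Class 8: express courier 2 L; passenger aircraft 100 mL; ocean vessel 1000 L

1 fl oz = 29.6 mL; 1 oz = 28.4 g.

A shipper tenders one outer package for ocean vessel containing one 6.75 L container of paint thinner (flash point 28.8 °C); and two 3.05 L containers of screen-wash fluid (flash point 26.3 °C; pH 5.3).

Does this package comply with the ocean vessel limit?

No

Paint thinner: flash point 28.8 °C ≤ 38 °C → Class 3 (Flammable Liquid).
Screen-wash fluid: flash point 26.3 °C ≤ 38 °C → Class 3 (Flammable Liquid).
Total Class 3: 6.75 L + (two 3.05 L containers = 6.1 L) = 12.85 L.
That exceeds the Class 3 ocean vessel limit of 10 L.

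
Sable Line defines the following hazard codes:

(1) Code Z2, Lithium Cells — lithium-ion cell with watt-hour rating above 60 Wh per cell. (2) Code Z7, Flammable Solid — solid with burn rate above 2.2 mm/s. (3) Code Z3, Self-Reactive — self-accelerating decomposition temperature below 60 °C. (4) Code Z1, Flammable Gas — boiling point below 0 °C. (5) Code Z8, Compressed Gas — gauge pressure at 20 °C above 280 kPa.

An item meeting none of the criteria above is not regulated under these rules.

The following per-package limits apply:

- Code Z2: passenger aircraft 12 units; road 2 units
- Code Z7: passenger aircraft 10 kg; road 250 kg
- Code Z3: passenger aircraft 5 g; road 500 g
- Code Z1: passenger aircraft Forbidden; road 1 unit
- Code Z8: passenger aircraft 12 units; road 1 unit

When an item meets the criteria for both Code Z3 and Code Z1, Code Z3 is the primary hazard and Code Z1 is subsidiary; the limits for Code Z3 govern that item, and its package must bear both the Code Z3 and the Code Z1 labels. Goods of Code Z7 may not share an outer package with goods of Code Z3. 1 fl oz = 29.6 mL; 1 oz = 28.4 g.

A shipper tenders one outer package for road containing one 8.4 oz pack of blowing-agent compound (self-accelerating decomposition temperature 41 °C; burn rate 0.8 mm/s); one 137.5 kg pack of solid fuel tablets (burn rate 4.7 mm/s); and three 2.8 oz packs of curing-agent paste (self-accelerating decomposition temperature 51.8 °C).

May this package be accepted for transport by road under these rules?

No

Blowing-agent compound: self-accelerating decomposition temperature 41 °C < 60 °C → Code Z3 (Self-Reactive).
Solid fuel tablets: burn rate 4.7 mm/s > 2.2 mm/s → Code Z7 (Flammable Solid).
The curing-agent paste has self-accelerating decomposition temperature 51.8 °C, which is < 60 °C, so it is Code Z3 (Self-Reactive).
Code Z7 quantity: 137.5 kg.
137.5 kg is within the road limit of 250 kg for Code Z7.
Total Code Z3: (one 8.4 oz pack = 238.56 g) + (three 2.8 oz packs = 238.56 g) = 477.12 g.
477.12 g ≤ 500 g (road limit, Code Z3) — within limit.
Code Z7 and Code Z3 may not share an outer package.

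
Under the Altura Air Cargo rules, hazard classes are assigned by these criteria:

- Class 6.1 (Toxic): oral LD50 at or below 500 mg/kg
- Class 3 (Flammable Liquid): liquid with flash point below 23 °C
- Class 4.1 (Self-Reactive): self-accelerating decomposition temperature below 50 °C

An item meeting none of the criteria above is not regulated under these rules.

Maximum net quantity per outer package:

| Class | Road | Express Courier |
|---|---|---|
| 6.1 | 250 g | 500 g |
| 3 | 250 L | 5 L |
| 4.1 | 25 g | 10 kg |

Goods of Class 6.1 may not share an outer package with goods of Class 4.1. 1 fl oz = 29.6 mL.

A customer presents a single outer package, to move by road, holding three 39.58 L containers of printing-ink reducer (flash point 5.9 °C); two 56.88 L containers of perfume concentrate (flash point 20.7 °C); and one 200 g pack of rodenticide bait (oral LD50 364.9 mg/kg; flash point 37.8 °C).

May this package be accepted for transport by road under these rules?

Flash point 5.9 °C meets the Class 3 criterion (Flammable Liquid), so the printing-ink reducer is Class 3.
Perfume concentrate: flash point 20.7 °C < 23 °C → Class 3 (Flammable Liquid).
The rodenticide bait has oral LD50 364.9 mg/kg, which is ≤ 500 mg/kg, so it is Class 6.1 (Toxic).
Class 6.1 quantity: 200 g.
200 g is within the road limit of 250 g for Class 6.1.
Class 3 net quantity: (three 39.58 L containers = 118.74 L) + (two 56.88 L containers = 113.76 L) = 232.5 L.
232.5 L is within the road limit of 250 L for Class 3.
The segregation rule (Class 6.1 with Class 4.1) does not apply to Class 6.1 with Class 3.
Every hazard class is within its road limit and no segregation rule is violated.

Yes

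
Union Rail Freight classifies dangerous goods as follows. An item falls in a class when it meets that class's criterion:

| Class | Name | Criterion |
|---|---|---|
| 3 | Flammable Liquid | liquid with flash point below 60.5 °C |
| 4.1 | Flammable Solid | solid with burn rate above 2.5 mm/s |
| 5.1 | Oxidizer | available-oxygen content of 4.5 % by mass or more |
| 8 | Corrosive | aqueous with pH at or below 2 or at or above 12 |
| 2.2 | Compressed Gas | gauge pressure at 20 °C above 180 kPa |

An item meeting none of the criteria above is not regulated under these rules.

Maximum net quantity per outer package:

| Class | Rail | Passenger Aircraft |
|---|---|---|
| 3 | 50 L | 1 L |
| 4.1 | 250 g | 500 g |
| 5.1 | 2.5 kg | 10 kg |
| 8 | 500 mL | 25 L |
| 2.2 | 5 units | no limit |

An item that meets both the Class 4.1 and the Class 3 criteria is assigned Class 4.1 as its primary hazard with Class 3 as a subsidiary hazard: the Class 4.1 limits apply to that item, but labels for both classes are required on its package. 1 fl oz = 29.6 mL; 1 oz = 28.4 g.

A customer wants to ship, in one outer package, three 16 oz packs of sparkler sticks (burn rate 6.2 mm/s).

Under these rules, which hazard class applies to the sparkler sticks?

Class 4.1

The sparkler sticks have burn rate 6.2 mm/s, which is > 2.5 mm/s, so they are Class 4.1 (Flammable Solid).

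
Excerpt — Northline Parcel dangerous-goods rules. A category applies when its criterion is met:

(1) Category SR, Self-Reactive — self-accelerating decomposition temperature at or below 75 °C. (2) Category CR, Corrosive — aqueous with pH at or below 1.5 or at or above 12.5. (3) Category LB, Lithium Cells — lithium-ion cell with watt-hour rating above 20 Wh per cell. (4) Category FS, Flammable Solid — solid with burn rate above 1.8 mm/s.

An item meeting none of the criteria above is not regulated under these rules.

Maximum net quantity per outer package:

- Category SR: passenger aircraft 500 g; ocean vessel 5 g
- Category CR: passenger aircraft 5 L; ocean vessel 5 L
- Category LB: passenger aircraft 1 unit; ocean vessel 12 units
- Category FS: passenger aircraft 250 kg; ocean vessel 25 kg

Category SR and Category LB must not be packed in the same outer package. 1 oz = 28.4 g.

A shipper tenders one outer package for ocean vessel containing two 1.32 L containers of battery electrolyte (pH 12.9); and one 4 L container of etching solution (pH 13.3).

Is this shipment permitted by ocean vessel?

pH 12.9 meets the Category CR criterion (Corrosive), so the battery electrolyte is Category CR.
The etching solution has pH 13.3, which is ≥ 12.5, so it is Category CR (Corrosive).
Total Category CR: (two 1.32 L containers = 2.64 L) + 4 L = 6.64 L.
6.64 L > 5 L (ocean vessel limit, Category CR) — over the limit.

No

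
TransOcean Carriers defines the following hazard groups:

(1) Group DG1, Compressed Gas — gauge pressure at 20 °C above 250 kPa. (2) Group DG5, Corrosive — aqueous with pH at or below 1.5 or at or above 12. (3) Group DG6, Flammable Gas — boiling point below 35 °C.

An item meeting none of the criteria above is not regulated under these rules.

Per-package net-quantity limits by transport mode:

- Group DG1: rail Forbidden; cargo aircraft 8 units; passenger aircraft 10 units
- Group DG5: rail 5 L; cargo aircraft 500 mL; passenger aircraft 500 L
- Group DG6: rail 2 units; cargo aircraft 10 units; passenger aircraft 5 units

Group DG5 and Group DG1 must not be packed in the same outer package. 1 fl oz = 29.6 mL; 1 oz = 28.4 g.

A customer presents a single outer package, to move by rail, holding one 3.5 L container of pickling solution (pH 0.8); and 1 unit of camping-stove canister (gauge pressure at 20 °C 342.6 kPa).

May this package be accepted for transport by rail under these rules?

With pH 0.8 (≤ 1.5), the pickling solution falls in Group DG5.
Camping-stove canister: gauge pressure at 20 °C 342.6 kPa > 250 kPa → Group DG1 (Compressed Gas).
Group DG5 quantity: 3.5 L.
That is within the Group DG5 rail limit of 5 L.
Group DG1 quantity: 1 unit.
By rail, Group DG1 is Forbidden regardless of quantity.
Group DG5 and Group DG1 may not share an outer package.

No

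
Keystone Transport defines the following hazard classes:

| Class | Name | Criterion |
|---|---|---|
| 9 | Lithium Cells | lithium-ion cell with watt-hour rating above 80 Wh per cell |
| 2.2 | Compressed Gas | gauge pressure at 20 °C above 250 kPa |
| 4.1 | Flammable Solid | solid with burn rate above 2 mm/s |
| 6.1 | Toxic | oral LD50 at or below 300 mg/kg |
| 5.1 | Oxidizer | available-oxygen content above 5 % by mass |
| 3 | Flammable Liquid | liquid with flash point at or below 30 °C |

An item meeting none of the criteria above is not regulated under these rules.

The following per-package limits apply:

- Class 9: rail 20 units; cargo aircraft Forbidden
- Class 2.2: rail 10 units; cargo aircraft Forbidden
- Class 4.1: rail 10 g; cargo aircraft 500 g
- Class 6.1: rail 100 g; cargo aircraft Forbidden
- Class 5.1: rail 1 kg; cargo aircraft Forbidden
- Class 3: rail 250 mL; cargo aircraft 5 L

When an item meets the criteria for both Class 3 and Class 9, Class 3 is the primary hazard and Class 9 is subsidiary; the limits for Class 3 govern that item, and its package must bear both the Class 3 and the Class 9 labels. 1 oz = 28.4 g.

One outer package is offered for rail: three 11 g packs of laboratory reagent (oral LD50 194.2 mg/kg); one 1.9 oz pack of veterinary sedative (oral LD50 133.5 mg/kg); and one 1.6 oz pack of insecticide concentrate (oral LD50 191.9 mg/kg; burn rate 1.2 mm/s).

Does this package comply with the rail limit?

No

Oral LD50 194.2 mg/kg meets the Class 6.1 criterion (Toxic), so the laboratory reagent is Class 6.1.
The veterinary sedative has oral LD50 133.5 mg/kg, which is ≤ 300 mg/kg, so it is Class 6.1 (Toxic).
Oral LD50 191.9 mg/kg meets the Class 6.1 criterion (Toxic), so the insecticide concentrate is Class 6.1.
Total Class 6.1: (three 11 g packs = 33 g) + (one 1.9 oz pack = 53.96 g) + (one 1.6 oz pack = 45.44 g) = 132.4 g.
That exceeds the Class 6.1 rail limit of 100 g.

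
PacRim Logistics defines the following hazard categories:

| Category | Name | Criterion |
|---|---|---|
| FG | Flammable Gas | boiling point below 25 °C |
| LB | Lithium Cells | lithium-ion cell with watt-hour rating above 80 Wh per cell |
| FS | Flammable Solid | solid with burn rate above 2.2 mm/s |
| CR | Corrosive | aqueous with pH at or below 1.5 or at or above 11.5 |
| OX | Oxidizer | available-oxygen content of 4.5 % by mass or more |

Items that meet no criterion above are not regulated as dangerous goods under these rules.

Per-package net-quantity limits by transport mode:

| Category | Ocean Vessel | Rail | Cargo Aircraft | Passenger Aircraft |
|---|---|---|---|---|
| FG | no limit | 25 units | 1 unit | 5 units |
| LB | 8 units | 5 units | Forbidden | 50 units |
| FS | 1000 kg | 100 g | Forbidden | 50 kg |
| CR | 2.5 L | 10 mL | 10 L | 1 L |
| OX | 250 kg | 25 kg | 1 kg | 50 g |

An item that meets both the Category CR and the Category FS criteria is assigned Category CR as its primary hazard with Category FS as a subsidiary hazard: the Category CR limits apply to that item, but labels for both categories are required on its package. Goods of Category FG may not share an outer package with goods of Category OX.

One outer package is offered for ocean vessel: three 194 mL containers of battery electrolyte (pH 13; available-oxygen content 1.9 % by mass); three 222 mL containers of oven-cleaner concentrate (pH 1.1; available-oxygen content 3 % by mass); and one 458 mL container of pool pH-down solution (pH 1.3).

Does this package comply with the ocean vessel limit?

With pH 13 (≥ 11.5), the battery electrolyte falls in Category CR.
Oven-cleaner concentrate: pH 1.1 ≤ 1.5 → Category CR (Corrosive).
With pH 1.3 (≤ 1.5), the pool pH-down solution falls in Category CR.
Category CR net quantity: (three 194 mL containers = 582 mL) + (three 222 mL containers = 666 mL) + 458 mL = 1.706 L.
1.706 L ≤ 2.5 L (ocean vessel limit, Category CR) — within limit.

Yes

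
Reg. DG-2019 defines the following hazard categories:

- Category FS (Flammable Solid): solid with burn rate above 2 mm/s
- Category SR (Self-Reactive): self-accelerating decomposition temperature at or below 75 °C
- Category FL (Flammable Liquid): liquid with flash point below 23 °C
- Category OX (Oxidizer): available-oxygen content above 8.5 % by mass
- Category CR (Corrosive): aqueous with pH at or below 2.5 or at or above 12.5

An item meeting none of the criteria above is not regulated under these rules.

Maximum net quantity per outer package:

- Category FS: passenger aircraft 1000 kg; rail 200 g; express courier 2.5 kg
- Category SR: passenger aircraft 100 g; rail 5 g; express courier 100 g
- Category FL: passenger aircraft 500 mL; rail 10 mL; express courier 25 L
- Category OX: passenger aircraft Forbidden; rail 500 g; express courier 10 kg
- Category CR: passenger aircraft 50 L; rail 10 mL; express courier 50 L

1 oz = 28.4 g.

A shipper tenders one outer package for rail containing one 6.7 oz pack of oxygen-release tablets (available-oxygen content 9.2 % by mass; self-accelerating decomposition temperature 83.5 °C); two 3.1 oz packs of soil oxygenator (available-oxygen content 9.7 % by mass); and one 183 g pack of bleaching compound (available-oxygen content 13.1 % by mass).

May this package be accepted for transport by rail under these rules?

The oxygen-release tablets have available-oxygen content 9.2 % by mass, which is > 8.5 % by mass, so they are Category OX (Oxidizer).
Soil oxygenator: available-oxygen content 9.7 % by mass > 8.5 % by mass → Category OX (Oxidizer).
Bleaching compound: available-oxygen content 13.1 % by mass > 8.5 % by mass → Category OX (Oxidizer).
Category OX net quantity: (one 6.7 oz pack = 190.28 g) + (two 3.1 oz packs = 176.08 g) + 183 g = 549.36 g.
That exceeds the Category OX rail limit of 500 g.

No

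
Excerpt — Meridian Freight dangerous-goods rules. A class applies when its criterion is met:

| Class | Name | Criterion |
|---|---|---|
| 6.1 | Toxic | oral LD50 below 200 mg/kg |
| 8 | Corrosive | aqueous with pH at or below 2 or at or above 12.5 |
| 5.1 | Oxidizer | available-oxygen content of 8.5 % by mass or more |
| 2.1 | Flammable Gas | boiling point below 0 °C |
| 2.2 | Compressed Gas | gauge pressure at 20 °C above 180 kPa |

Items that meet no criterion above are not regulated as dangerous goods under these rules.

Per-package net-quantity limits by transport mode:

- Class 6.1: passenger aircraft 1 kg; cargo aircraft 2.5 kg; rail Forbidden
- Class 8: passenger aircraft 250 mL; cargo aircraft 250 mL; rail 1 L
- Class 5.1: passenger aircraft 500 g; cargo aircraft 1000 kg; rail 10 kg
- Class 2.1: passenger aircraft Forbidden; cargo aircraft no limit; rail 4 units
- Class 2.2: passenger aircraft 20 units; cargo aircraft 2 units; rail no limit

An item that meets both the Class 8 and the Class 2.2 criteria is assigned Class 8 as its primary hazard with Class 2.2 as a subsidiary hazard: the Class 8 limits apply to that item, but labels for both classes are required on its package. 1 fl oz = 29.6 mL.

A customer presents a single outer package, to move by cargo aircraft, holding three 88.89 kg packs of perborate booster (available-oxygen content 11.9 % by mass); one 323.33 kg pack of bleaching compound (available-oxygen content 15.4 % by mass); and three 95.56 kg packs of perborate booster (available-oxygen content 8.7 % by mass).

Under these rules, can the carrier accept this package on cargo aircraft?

The perborate booster has available-oxygen content 11.9 % by mass, which is ≥ 8.5 % by mass, so it is Class 5.1 (Oxidizer).
With available-oxygen content 15.4 % by mass (≥ 8.5 % by mass), the bleaching compound falls in Class 5.1.
The perborate booster has available-oxygen content 8.7 % by mass, which is ≥ 8.5 % by mass, so it is Class 5.1 (Oxidizer).
Total Class 5.1: (three 88.89 kg packs = 266.67 kg) + 323.33 kg + (three 95.56 kg packs = 286.68 kg) = 876.68 kg.
876.68 kg is within the cargo aircraft limit of 1000 kg for Class 5.1.

Yes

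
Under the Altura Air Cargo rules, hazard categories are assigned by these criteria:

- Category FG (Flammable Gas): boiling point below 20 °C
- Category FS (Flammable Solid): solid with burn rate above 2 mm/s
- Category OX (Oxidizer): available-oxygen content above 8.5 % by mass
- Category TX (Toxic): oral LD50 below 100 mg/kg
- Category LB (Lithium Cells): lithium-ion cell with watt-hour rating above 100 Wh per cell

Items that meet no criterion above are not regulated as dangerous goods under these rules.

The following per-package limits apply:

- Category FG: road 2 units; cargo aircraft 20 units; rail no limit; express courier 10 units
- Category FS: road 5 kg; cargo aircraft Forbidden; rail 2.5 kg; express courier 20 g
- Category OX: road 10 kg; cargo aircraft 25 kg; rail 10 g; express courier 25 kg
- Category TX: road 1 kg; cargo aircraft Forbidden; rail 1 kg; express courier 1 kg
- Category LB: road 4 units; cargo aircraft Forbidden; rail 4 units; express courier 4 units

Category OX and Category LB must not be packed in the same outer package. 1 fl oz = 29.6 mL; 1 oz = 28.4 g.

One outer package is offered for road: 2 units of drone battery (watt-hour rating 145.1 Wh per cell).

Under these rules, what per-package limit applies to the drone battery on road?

4 units

With watt-hour rating 145.1 Wh per cell (> 100 Wh per cell), the drone battery falls in Category LB.
The road limit for Category LB is 4 units.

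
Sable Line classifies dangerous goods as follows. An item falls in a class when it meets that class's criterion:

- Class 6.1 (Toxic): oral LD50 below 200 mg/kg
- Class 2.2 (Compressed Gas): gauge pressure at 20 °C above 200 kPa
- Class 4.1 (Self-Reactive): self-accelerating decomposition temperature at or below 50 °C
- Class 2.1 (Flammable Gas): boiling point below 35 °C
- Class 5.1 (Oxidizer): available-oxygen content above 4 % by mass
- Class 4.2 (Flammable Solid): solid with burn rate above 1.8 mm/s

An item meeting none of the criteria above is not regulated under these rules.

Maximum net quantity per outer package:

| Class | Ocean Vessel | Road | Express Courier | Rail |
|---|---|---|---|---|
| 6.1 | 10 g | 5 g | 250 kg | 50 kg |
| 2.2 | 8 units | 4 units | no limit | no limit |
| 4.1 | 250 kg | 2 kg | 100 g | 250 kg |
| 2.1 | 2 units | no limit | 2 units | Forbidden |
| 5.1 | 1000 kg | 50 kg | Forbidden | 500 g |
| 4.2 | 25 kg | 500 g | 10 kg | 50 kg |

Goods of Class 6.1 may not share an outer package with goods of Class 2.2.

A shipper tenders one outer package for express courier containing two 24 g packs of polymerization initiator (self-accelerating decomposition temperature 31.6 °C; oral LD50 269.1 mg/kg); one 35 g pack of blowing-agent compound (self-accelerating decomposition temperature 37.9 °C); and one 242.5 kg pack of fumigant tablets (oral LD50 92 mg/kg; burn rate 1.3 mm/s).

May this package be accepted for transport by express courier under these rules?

Self-accelerating decomposition temperature 31.6 °C meets the Class 4.1 criterion (Self-Reactive), so the polymerization initiator is Class 4.1.
Blowing-agent compound: self-accelerating decomposition temperature 37.9 °C ≤ 50 °C → Class 4.1 (Self-Reactive).
The fumigant tablets have oral LD50 92 mg/kg, which is < 200 mg/kg, so they are Class 6.1 (Toxic).
Total Class 4.1: (two 24 g packs = 48 g) + 35 g = 83 g.
83 g ≤ 100 g (express courier limit, Class 4.1) — within limit.
Class 6.1 quantity: 242.5 kg.
242.5 kg is within the express courier limit of 250 kg for Class 6.1.
The segregation rule (Class 6.1 with Class 2.2) does not apply to Class 4.1 with Class 6.1.
Every hazard class is within its express courier limit and no segregation rule is violated.

Yes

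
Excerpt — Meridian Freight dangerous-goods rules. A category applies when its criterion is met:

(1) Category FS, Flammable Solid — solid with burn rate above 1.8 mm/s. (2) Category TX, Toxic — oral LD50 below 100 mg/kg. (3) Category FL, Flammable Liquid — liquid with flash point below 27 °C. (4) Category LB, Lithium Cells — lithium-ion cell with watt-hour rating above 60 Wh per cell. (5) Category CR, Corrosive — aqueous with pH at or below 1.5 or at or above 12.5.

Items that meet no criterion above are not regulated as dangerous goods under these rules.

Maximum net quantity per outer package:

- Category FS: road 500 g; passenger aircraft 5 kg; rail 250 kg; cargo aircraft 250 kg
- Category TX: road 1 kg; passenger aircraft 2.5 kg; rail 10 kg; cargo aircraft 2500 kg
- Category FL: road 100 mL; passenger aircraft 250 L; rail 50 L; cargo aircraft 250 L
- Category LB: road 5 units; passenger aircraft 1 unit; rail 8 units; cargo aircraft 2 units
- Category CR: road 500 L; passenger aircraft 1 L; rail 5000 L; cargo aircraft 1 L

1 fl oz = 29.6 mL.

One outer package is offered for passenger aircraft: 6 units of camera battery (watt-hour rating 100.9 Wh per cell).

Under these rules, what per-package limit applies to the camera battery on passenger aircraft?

The camera battery has watt-hour rating 100.9 Wh per cell, which is > 60 Wh per cell, so it is Category LB (Lithium Cells).
The passenger aircraft limit for Category LB is 1 unit.

1 unit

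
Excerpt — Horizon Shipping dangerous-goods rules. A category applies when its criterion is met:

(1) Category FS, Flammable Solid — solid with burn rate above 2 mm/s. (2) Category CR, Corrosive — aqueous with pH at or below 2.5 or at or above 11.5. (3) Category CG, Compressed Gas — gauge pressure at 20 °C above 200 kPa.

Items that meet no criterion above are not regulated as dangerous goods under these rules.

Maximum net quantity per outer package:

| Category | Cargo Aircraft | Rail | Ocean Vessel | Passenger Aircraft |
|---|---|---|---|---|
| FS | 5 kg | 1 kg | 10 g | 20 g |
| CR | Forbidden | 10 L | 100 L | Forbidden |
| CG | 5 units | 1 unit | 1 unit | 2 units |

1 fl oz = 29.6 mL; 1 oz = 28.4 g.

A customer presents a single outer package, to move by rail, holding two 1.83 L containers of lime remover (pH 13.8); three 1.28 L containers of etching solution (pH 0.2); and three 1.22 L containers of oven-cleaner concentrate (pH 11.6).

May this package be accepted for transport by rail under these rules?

No

pH 13.8 meets the Category CR criterion (Corrosive), so the lime remover is Category CR.
With pH 0.2 (≤ 2.5), the etching solution falls in Category CR.
With pH 11.6 (≥ 11.5), the oven-cleaner concentrate falls in Category CR.
Total Category CR: (two 1.83 L containers = 3.66 L) + (three 1.28 L containers = 3.84 L) + (three 1.22 L containers = 3.66 L) = 11.16 L.
11.16 L exceeds the rail limit of 10 L for Category CR.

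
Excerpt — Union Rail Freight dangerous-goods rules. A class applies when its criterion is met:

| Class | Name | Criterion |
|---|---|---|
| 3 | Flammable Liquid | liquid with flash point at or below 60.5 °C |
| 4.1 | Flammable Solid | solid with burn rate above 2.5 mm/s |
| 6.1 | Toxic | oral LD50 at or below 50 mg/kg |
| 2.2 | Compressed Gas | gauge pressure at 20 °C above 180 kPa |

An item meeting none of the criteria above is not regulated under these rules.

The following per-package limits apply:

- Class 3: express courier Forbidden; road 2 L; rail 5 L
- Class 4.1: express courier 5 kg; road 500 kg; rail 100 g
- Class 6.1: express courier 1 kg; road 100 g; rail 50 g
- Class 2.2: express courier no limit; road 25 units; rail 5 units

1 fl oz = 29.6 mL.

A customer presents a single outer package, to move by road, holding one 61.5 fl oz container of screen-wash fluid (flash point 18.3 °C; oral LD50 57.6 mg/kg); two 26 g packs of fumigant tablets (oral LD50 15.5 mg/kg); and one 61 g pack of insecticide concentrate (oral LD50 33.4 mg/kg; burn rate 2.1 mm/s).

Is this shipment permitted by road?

Flash point 18.3 °C meets the Class 3 criterion (Flammable Liquid), so the screen-wash fluid is Class 3.
Oral LD50 15.5 mg/kg meets the Class 6.1 criterion (Toxic), so the fumigant tablets are Class 6.1.
Oral LD50 33.4 mg/kg meets the Class 6.1 criterion (Toxic), so the insecticide concentrate is Class 6.1.
Class 3 quantity: one 61.5 fl oz container = 1820.4 mL.
1820.4 mL is within the road limit of 2 L for Class 3.
Total Class 6.1: (two 26 g packs = 52 g) + 61 g = 113 g.
That exceeds the Class 6.1 road limit of 100 g.

No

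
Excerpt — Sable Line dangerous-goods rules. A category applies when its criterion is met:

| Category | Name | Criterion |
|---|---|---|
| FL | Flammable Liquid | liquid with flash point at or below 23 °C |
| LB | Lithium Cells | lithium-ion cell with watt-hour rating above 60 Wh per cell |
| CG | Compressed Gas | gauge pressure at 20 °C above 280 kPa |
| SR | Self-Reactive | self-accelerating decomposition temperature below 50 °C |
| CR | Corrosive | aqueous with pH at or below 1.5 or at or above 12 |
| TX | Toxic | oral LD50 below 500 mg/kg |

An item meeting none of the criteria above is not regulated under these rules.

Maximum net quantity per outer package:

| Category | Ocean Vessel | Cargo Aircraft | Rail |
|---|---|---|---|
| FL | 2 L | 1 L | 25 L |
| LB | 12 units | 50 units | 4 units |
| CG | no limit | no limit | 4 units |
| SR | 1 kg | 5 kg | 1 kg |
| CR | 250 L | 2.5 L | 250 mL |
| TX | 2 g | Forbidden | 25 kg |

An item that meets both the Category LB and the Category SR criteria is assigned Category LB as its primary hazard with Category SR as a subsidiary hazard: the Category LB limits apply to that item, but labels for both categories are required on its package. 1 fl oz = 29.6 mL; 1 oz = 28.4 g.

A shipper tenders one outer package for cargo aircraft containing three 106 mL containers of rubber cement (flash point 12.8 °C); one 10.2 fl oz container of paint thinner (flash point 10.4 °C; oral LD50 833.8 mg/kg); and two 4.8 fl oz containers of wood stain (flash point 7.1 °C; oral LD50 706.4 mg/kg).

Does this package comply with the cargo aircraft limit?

Flash point 12.8 °C meets the Category FL criterion (Flammable Liquid), so the rubber cement is Category FL.
Flash point 10.4 °C meets the Category FL criterion (Flammable Liquid), so the paint thinner is Category FL.
Wood stain: flash point 7.1 °C ≤ 23 °C → Category FL (Flammable Liquid).
Category FL net quantity: (three 106 mL containers = 318 mL) + (one 10.2 fl oz container = 301.92 mL) + (two 4.8 fl oz containers = 284.16 mL) = 904.08 mL.
That is within the Category FL cargo aircraft limit of 1 L.

Yes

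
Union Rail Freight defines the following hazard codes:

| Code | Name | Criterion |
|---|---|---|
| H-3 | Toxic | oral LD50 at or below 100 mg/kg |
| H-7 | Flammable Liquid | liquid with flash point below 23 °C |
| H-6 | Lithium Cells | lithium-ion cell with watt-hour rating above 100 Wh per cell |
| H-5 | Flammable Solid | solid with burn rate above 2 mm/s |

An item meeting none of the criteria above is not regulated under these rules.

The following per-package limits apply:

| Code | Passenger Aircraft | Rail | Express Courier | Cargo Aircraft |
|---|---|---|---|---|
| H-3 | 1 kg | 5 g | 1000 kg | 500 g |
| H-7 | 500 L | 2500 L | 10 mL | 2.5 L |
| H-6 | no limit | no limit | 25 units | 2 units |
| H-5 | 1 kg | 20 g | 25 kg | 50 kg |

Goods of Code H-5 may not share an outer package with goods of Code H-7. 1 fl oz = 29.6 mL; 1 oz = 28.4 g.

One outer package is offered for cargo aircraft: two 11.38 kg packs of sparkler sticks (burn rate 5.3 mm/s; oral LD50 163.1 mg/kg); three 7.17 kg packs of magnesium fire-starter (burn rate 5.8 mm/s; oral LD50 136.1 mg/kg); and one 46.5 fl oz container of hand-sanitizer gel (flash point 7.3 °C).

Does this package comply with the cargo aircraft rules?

No

Burn rate 5.3 mm/s meets the Code H-5 criterion (Flammable Solid), so the sparkler sticks are Code H-5.
With burn rate 5.8 mm/s (> 2 mm/s), the magnesium fire-starter falls in Code H-5.
With flash point 7.3 °C (< 23 °C), the hand-sanitizer gel falls in Code H-7.
Total Code H-5: (two 11.38 kg packs = 22.76 kg) + (three 7.17 kg packs = 21.51 kg) = 44.27 kg.
That is within the Code H-5 cargo aircraft limit of 50 kg.
Code H-7 quantity: one 46.5 fl oz container = 1376.4 mL.
1376.4 mL is within the cargo aircraft limit of 2.5 L for Code H-7.
Code H-5 and Code H-7 may not share an outer package.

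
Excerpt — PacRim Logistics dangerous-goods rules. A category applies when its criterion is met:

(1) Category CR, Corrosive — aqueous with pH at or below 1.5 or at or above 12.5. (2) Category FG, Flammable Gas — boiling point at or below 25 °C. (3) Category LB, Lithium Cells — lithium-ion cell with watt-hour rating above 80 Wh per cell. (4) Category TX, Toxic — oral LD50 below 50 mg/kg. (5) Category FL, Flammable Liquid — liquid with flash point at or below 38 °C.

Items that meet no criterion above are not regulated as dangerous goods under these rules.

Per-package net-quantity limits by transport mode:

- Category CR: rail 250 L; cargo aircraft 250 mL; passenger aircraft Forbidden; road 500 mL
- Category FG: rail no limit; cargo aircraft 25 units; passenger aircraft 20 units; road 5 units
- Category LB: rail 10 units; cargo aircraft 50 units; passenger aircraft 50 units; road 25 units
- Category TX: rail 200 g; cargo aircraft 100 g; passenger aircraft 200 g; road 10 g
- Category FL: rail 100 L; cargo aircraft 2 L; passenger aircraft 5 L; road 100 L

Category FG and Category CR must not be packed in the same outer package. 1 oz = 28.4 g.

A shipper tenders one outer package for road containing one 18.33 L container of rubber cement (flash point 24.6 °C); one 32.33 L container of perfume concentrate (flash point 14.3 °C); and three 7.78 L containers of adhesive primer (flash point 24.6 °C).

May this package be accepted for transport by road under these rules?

Flash point 24.6 °C meets the Category FL criterion (Flammable Liquid), so the rubber cement is Category FL.
Perfume concentrate: flash point 14.3 °C ≤ 38 °C → Category FL (Flammable Liquid).
Adhesive primer: flash point 24.6 °C ≤ 38 °C → Category FL (Flammable Liquid).
Total Category FL: 18.33 L + 32.33 L + (three 7.78 L containers = 23.34 L) = 74 L.
74 L is within the road limit of 100 L for Category FL.

Yes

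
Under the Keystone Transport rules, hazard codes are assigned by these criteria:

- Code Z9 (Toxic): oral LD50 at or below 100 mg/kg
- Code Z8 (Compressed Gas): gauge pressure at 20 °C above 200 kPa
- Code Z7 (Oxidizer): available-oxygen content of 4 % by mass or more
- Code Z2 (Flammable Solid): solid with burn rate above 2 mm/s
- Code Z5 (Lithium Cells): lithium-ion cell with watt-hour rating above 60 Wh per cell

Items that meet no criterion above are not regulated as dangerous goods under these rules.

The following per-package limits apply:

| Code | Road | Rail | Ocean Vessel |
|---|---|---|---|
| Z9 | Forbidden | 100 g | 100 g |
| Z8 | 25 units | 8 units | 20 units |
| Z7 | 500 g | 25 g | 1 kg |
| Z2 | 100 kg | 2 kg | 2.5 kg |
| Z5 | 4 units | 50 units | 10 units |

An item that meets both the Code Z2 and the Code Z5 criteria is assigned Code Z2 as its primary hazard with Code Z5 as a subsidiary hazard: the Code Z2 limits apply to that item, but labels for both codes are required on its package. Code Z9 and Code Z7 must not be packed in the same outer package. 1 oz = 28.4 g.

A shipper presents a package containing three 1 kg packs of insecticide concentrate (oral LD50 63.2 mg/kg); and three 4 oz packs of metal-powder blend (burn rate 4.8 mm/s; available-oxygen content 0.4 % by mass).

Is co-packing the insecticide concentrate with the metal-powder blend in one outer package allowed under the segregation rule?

The insecticide concentrate has oral LD50 63.2 mg/kg, which is ≤ 100 mg/kg, so it is Code Z9 (Toxic).
Burn rate 4.8 mm/s meets the Code Z2 criterion (Flammable Solid), so the metal-powder blend is Code Z2.
No segregation rule bars Code Z9 with Code Z2.

Yes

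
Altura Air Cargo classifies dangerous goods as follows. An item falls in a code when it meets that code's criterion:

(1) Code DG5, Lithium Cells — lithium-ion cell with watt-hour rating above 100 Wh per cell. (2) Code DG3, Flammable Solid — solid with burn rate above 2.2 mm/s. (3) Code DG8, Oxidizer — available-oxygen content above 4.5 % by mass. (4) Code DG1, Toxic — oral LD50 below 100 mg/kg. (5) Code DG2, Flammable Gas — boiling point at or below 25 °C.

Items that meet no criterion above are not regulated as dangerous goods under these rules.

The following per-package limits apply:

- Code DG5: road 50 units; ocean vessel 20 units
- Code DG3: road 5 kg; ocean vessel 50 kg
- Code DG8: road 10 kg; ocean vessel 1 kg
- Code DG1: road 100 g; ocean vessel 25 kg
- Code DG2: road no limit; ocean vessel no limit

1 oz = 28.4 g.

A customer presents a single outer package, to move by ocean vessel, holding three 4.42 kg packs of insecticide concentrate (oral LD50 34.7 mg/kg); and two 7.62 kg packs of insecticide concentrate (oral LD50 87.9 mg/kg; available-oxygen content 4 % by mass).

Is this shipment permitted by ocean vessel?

No

With oral LD50 34.7 mg/kg (< 100 mg/kg), the insecticide concentrate falls in Code DG1.
Insecticide concentrate: oral LD50 87.9 mg/kg < 100 mg/kg → Code DG1 (Toxic).
Total Code DG1: (three 4.42 kg packs = 13.26 kg) + (two 7.62 kg packs = 15.24 kg) = 28.5 kg.
28.5 kg > 25 kg (ocean vessel limit, Code DG1) — over the limit.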